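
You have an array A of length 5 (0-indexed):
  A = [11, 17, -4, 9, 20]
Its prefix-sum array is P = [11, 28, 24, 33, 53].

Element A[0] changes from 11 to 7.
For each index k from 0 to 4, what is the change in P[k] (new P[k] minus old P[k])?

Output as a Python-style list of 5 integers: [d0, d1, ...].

Element change: A[0] 11 -> 7, delta = -4
For k < 0: P[k] unchanged, delta_P[k] = 0
For k >= 0: P[k] shifts by exactly -4
Delta array: [-4, -4, -4, -4, -4]

Answer: [-4, -4, -4, -4, -4]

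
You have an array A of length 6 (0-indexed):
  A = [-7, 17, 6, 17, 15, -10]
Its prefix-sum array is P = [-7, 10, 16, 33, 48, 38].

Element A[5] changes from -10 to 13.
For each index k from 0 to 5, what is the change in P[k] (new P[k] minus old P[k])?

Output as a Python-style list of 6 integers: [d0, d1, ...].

Answer: [0, 0, 0, 0, 0, 23]

Derivation:
Element change: A[5] -10 -> 13, delta = 23
For k < 5: P[k] unchanged, delta_P[k] = 0
For k >= 5: P[k] shifts by exactly 23
Delta array: [0, 0, 0, 0, 0, 23]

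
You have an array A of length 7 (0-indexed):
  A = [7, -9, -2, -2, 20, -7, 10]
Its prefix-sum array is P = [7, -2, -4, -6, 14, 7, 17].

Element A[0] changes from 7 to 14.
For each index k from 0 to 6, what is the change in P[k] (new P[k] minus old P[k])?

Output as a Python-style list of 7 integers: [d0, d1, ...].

Element change: A[0] 7 -> 14, delta = 7
For k < 0: P[k] unchanged, delta_P[k] = 0
For k >= 0: P[k] shifts by exactly 7
Delta array: [7, 7, 7, 7, 7, 7, 7]

Answer: [7, 7, 7, 7, 7, 7, 7]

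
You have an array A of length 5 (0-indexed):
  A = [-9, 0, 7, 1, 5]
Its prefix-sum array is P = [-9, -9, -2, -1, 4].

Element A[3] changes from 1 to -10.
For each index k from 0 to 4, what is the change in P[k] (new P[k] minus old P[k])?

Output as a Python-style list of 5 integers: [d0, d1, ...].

Element change: A[3] 1 -> -10, delta = -11
For k < 3: P[k] unchanged, delta_P[k] = 0
For k >= 3: P[k] shifts by exactly -11
Delta array: [0, 0, 0, -11, -11]

Answer: [0, 0, 0, -11, -11]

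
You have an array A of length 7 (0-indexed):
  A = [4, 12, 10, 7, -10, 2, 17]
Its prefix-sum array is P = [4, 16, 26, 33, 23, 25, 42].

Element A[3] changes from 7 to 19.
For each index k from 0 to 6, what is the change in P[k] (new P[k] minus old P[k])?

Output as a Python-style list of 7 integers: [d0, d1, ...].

Answer: [0, 0, 0, 12, 12, 12, 12]

Derivation:
Element change: A[3] 7 -> 19, delta = 12
For k < 3: P[k] unchanged, delta_P[k] = 0
For k >= 3: P[k] shifts by exactly 12
Delta array: [0, 0, 0, 12, 12, 12, 12]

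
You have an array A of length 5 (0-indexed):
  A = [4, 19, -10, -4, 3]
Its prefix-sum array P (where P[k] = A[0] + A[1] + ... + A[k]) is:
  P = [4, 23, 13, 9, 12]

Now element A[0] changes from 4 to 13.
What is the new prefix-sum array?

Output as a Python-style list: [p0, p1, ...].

Change: A[0] 4 -> 13, delta = 9
P[k] for k < 0: unchanged (A[0] not included)
P[k] for k >= 0: shift by delta = 9
  P[0] = 4 + 9 = 13
  P[1] = 23 + 9 = 32
  P[2] = 13 + 9 = 22
  P[3] = 9 + 9 = 18
  P[4] = 12 + 9 = 21

Answer: [13, 32, 22, 18, 21]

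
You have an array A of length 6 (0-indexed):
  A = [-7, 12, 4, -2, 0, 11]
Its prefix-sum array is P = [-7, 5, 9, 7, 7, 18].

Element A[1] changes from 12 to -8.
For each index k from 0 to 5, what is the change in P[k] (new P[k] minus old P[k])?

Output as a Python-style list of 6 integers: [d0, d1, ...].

Answer: [0, -20, -20, -20, -20, -20]

Derivation:
Element change: A[1] 12 -> -8, delta = -20
For k < 1: P[k] unchanged, delta_P[k] = 0
For k >= 1: P[k] shifts by exactly -20
Delta array: [0, -20, -20, -20, -20, -20]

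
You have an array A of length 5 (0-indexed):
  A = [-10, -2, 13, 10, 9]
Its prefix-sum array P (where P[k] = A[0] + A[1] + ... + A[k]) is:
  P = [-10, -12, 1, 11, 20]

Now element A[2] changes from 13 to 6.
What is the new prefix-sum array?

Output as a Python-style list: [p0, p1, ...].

Answer: [-10, -12, -6, 4, 13]

Derivation:
Change: A[2] 13 -> 6, delta = -7
P[k] for k < 2: unchanged (A[2] not included)
P[k] for k >= 2: shift by delta = -7
  P[0] = -10 + 0 = -10
  P[1] = -12 + 0 = -12
  P[2] = 1 + -7 = -6
  P[3] = 11 + -7 = 4
  P[4] = 20 + -7 = 13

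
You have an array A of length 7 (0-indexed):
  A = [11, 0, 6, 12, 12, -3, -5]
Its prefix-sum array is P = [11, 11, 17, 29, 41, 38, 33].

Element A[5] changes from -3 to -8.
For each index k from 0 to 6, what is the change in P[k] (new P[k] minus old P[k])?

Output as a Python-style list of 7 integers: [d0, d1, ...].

Answer: [0, 0, 0, 0, 0, -5, -5]

Derivation:
Element change: A[5] -3 -> -8, delta = -5
For k < 5: P[k] unchanged, delta_P[k] = 0
For k >= 5: P[k] shifts by exactly -5
Delta array: [0, 0, 0, 0, 0, -5, -5]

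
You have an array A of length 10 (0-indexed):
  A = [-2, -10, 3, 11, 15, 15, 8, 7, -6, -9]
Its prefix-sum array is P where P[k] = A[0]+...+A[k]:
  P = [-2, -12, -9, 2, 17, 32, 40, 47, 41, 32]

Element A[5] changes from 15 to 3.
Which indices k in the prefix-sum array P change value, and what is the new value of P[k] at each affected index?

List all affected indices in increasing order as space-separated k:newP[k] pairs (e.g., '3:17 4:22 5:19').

Answer: 5:20 6:28 7:35 8:29 9:20

Derivation:
P[k] = A[0] + ... + A[k]
P[k] includes A[5] iff k >= 5
Affected indices: 5, 6, ..., 9; delta = -12
  P[5]: 32 + -12 = 20
  P[6]: 40 + -12 = 28
  P[7]: 47 + -12 = 35
  P[8]: 41 + -12 = 29
  P[9]: 32 + -12 = 20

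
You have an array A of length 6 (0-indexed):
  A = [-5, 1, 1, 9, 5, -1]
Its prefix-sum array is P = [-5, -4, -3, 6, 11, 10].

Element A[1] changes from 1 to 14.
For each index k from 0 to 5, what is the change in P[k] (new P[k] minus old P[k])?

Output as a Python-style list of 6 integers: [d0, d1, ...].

Element change: A[1] 1 -> 14, delta = 13
For k < 1: P[k] unchanged, delta_P[k] = 0
For k >= 1: P[k] shifts by exactly 13
Delta array: [0, 13, 13, 13, 13, 13]

Answer: [0, 13, 13, 13, 13, 13]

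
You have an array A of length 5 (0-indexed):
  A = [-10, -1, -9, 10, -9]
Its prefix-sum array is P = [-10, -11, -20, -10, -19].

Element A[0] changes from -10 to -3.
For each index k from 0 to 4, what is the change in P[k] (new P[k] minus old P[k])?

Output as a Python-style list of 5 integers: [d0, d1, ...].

Element change: A[0] -10 -> -3, delta = 7
For k < 0: P[k] unchanged, delta_P[k] = 0
For k >= 0: P[k] shifts by exactly 7
Delta array: [7, 7, 7, 7, 7]

Answer: [7, 7, 7, 7, 7]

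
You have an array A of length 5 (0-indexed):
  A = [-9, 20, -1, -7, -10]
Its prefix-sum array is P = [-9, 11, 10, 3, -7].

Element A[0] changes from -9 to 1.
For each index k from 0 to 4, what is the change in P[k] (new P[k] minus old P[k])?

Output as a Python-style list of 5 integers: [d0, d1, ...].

Answer: [10, 10, 10, 10, 10]

Derivation:
Element change: A[0] -9 -> 1, delta = 10
For k < 0: P[k] unchanged, delta_P[k] = 0
For k >= 0: P[k] shifts by exactly 10
Delta array: [10, 10, 10, 10, 10]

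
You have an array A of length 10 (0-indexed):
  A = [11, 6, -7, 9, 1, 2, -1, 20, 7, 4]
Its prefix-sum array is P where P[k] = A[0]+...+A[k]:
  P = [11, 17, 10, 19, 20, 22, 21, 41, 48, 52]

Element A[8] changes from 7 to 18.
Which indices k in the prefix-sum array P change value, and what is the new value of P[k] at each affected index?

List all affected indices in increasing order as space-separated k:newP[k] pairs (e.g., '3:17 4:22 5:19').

Answer: 8:59 9:63

Derivation:
P[k] = A[0] + ... + A[k]
P[k] includes A[8] iff k >= 8
Affected indices: 8, 9, ..., 9; delta = 11
  P[8]: 48 + 11 = 59
  P[9]: 52 + 11 = 63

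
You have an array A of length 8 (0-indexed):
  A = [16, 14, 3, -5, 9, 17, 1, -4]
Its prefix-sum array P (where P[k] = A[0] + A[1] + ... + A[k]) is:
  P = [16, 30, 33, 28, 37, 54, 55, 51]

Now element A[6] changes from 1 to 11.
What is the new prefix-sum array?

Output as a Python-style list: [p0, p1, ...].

Change: A[6] 1 -> 11, delta = 10
P[k] for k < 6: unchanged (A[6] not included)
P[k] for k >= 6: shift by delta = 10
  P[0] = 16 + 0 = 16
  P[1] = 30 + 0 = 30
  P[2] = 33 + 0 = 33
  P[3] = 28 + 0 = 28
  P[4] = 37 + 0 = 37
  P[5] = 54 + 0 = 54
  P[6] = 55 + 10 = 65
  P[7] = 51 + 10 = 61

Answer: [16, 30, 33, 28, 37, 54, 65, 61]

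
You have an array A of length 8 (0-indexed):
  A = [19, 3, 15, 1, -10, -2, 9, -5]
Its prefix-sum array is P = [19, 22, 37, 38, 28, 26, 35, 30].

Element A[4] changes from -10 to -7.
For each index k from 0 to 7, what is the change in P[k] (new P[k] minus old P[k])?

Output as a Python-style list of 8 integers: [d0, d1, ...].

Element change: A[4] -10 -> -7, delta = 3
For k < 4: P[k] unchanged, delta_P[k] = 0
For k >= 4: P[k] shifts by exactly 3
Delta array: [0, 0, 0, 0, 3, 3, 3, 3]

Answer: [0, 0, 0, 0, 3, 3, 3, 3]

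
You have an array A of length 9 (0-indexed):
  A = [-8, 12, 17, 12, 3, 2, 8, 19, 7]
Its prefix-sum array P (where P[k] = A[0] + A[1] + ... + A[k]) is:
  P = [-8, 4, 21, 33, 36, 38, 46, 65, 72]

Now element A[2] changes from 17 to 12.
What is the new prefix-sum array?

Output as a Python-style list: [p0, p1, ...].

Answer: [-8, 4, 16, 28, 31, 33, 41, 60, 67]

Derivation:
Change: A[2] 17 -> 12, delta = -5
P[k] for k < 2: unchanged (A[2] not included)
P[k] for k >= 2: shift by delta = -5
  P[0] = -8 + 0 = -8
  P[1] = 4 + 0 = 4
  P[2] = 21 + -5 = 16
  P[3] = 33 + -5 = 28
  P[4] = 36 + -5 = 31
  P[5] = 38 + -5 = 33
  P[6] = 46 + -5 = 41
  P[7] = 65 + -5 = 60
  P[8] = 72 + -5 = 67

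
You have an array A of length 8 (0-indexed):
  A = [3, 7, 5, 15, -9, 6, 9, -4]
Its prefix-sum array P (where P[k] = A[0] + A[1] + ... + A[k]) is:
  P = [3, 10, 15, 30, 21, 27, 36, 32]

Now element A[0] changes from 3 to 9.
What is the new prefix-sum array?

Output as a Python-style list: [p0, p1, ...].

Answer: [9, 16, 21, 36, 27, 33, 42, 38]

Derivation:
Change: A[0] 3 -> 9, delta = 6
P[k] for k < 0: unchanged (A[0] not included)
P[k] for k >= 0: shift by delta = 6
  P[0] = 3 + 6 = 9
  P[1] = 10 + 6 = 16
  P[2] = 15 + 6 = 21
  P[3] = 30 + 6 = 36
  P[4] = 21 + 6 = 27
  P[5] = 27 + 6 = 33
  P[6] = 36 + 6 = 42
  P[7] = 32 + 6 = 38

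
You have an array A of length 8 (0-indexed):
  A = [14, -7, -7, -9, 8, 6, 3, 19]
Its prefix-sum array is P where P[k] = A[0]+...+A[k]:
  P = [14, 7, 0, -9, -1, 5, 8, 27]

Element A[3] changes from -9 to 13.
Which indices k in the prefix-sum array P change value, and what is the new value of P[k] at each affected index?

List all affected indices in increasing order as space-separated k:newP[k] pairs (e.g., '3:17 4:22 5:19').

P[k] = A[0] + ... + A[k]
P[k] includes A[3] iff k >= 3
Affected indices: 3, 4, ..., 7; delta = 22
  P[3]: -9 + 22 = 13
  P[4]: -1 + 22 = 21
  P[5]: 5 + 22 = 27
  P[6]: 8 + 22 = 30
  P[7]: 27 + 22 = 49

Answer: 3:13 4:21 5:27 6:30 7:49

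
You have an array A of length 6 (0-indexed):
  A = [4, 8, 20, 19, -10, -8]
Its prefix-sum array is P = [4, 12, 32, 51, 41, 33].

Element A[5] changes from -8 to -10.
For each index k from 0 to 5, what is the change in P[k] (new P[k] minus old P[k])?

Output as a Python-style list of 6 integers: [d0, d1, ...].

Element change: A[5] -8 -> -10, delta = -2
For k < 5: P[k] unchanged, delta_P[k] = 0
For k >= 5: P[k] shifts by exactly -2
Delta array: [0, 0, 0, 0, 0, -2]

Answer: [0, 0, 0, 0, 0, -2]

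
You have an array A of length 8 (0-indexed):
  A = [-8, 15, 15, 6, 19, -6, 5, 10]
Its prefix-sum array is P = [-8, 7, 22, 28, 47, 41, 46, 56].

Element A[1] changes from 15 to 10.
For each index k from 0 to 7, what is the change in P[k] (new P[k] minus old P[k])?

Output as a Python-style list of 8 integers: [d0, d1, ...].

Element change: A[1] 15 -> 10, delta = -5
For k < 1: P[k] unchanged, delta_P[k] = 0
For k >= 1: P[k] shifts by exactly -5
Delta array: [0, -5, -5, -5, -5, -5, -5, -5]

Answer: [0, -5, -5, -5, -5, -5, -5, -5]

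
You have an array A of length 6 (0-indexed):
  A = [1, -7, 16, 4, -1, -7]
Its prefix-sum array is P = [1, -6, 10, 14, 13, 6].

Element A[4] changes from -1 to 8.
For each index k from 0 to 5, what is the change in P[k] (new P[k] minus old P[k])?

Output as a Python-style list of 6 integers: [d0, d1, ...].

Element change: A[4] -1 -> 8, delta = 9
For k < 4: P[k] unchanged, delta_P[k] = 0
For k >= 4: P[k] shifts by exactly 9
Delta array: [0, 0, 0, 0, 9, 9]

Answer: [0, 0, 0, 0, 9, 9]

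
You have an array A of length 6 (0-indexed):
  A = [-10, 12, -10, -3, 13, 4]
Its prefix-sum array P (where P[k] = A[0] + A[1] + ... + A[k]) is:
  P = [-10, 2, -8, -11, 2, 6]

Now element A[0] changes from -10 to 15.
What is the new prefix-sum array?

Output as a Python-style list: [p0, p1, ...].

Answer: [15, 27, 17, 14, 27, 31]

Derivation:
Change: A[0] -10 -> 15, delta = 25
P[k] for k < 0: unchanged (A[0] not included)
P[k] for k >= 0: shift by delta = 25
  P[0] = -10 + 25 = 15
  P[1] = 2 + 25 = 27
  P[2] = -8 + 25 = 17
  P[3] = -11 + 25 = 14
  P[4] = 2 + 25 = 27
  P[5] = 6 + 25 = 31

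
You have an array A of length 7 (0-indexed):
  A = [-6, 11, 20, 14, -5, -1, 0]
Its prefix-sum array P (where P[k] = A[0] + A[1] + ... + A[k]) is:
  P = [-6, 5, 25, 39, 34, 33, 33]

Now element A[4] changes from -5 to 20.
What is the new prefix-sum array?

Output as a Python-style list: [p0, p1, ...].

Change: A[4] -5 -> 20, delta = 25
P[k] for k < 4: unchanged (A[4] not included)
P[k] for k >= 4: shift by delta = 25
  P[0] = -6 + 0 = -6
  P[1] = 5 + 0 = 5
  P[2] = 25 + 0 = 25
  P[3] = 39 + 0 = 39
  P[4] = 34 + 25 = 59
  P[5] = 33 + 25 = 58
  P[6] = 33 + 25 = 58

Answer: [-6, 5, 25, 39, 59, 58, 58]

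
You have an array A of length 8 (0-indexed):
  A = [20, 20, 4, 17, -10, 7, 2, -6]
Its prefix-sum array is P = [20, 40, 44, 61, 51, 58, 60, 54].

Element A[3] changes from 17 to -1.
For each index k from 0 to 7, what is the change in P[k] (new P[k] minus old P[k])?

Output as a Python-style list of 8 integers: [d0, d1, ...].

Answer: [0, 0, 0, -18, -18, -18, -18, -18]

Derivation:
Element change: A[3] 17 -> -1, delta = -18
For k < 3: P[k] unchanged, delta_P[k] = 0
For k >= 3: P[k] shifts by exactly -18
Delta array: [0, 0, 0, -18, -18, -18, -18, -18]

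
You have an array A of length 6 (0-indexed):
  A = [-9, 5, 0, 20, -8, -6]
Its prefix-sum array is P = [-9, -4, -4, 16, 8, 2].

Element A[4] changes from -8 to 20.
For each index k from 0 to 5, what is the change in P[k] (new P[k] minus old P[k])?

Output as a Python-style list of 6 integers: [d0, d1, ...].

Element change: A[4] -8 -> 20, delta = 28
For k < 4: P[k] unchanged, delta_P[k] = 0
For k >= 4: P[k] shifts by exactly 28
Delta array: [0, 0, 0, 0, 28, 28]

Answer: [0, 0, 0, 0, 28, 28]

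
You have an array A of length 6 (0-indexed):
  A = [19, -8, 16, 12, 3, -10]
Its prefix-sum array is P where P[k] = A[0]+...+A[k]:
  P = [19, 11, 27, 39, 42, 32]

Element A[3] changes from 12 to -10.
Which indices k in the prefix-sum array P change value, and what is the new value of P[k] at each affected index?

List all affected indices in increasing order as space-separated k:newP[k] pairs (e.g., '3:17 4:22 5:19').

Answer: 3:17 4:20 5:10

Derivation:
P[k] = A[0] + ... + A[k]
P[k] includes A[3] iff k >= 3
Affected indices: 3, 4, ..., 5; delta = -22
  P[3]: 39 + -22 = 17
  P[4]: 42 + -22 = 20
  P[5]: 32 + -22 = 10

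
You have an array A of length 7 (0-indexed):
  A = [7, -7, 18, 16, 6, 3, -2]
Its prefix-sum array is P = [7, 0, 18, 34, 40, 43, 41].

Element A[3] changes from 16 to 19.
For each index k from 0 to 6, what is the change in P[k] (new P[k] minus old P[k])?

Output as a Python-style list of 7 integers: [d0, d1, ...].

Element change: A[3] 16 -> 19, delta = 3
For k < 3: P[k] unchanged, delta_P[k] = 0
For k >= 3: P[k] shifts by exactly 3
Delta array: [0, 0, 0, 3, 3, 3, 3]

Answer: [0, 0, 0, 3, 3, 3, 3]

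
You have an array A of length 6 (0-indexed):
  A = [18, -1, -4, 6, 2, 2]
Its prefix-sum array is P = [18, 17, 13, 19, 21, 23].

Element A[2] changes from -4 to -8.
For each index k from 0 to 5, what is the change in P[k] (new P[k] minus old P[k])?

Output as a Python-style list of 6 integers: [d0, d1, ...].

Answer: [0, 0, -4, -4, -4, -4]

Derivation:
Element change: A[2] -4 -> -8, delta = -4
For k < 2: P[k] unchanged, delta_P[k] = 0
For k >= 2: P[k] shifts by exactly -4
Delta array: [0, 0, -4, -4, -4, -4]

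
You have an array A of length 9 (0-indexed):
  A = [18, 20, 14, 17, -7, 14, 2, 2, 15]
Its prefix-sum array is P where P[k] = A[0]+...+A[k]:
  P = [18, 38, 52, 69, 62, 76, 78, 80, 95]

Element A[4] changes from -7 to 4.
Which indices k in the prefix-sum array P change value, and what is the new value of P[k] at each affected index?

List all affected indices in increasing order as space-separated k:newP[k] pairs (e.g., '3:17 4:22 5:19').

Answer: 4:73 5:87 6:89 7:91 8:106

Derivation:
P[k] = A[0] + ... + A[k]
P[k] includes A[4] iff k >= 4
Affected indices: 4, 5, ..., 8; delta = 11
  P[4]: 62 + 11 = 73
  P[5]: 76 + 11 = 87
  P[6]: 78 + 11 = 89
  P[7]: 80 + 11 = 91
  P[8]: 95 + 11 = 106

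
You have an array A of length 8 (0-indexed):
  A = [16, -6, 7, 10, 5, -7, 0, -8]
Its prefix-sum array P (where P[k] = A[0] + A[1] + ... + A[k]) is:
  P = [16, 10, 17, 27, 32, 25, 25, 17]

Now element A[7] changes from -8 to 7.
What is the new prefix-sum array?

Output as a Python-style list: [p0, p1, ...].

Change: A[7] -8 -> 7, delta = 15
P[k] for k < 7: unchanged (A[7] not included)
P[k] for k >= 7: shift by delta = 15
  P[0] = 16 + 0 = 16
  P[1] = 10 + 0 = 10
  P[2] = 17 + 0 = 17
  P[3] = 27 + 0 = 27
  P[4] = 32 + 0 = 32
  P[5] = 25 + 0 = 25
  P[6] = 25 + 0 = 25
  P[7] = 17 + 15 = 32

Answer: [16, 10, 17, 27, 32, 25, 25, 32]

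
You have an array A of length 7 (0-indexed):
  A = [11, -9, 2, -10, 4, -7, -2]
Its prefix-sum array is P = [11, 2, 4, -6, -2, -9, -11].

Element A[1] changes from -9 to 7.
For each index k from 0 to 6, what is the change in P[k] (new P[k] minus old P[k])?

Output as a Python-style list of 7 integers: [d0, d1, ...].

Element change: A[1] -9 -> 7, delta = 16
For k < 1: P[k] unchanged, delta_P[k] = 0
For k >= 1: P[k] shifts by exactly 16
Delta array: [0, 16, 16, 16, 16, 16, 16]

Answer: [0, 16, 16, 16, 16, 16, 16]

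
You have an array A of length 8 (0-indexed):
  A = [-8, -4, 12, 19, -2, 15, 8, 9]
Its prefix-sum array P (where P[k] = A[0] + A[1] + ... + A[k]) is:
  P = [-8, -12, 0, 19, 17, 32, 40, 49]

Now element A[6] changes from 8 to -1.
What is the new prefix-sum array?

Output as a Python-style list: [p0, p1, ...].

Change: A[6] 8 -> -1, delta = -9
P[k] for k < 6: unchanged (A[6] not included)
P[k] for k >= 6: shift by delta = -9
  P[0] = -8 + 0 = -8
  P[1] = -12 + 0 = -12
  P[2] = 0 + 0 = 0
  P[3] = 19 + 0 = 19
  P[4] = 17 + 0 = 17
  P[5] = 32 + 0 = 32
  P[6] = 40 + -9 = 31
  P[7] = 49 + -9 = 40

Answer: [-8, -12, 0, 19, 17, 32, 31, 40]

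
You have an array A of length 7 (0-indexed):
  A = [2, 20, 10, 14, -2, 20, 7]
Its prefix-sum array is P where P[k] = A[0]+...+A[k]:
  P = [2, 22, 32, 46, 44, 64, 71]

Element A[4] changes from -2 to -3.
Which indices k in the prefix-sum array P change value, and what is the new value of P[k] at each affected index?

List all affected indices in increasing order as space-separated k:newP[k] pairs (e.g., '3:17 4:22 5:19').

Answer: 4:43 5:63 6:70

Derivation:
P[k] = A[0] + ... + A[k]
P[k] includes A[4] iff k >= 4
Affected indices: 4, 5, ..., 6; delta = -1
  P[4]: 44 + -1 = 43
  P[5]: 64 + -1 = 63
  P[6]: 71 + -1 = 70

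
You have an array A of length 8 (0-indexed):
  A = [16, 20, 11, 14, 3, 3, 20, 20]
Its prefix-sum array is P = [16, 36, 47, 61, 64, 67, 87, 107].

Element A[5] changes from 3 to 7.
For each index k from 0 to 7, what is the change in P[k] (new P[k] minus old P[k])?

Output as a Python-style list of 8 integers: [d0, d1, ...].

Element change: A[5] 3 -> 7, delta = 4
For k < 5: P[k] unchanged, delta_P[k] = 0
For k >= 5: P[k] shifts by exactly 4
Delta array: [0, 0, 0, 0, 0, 4, 4, 4]

Answer: [0, 0, 0, 0, 0, 4, 4, 4]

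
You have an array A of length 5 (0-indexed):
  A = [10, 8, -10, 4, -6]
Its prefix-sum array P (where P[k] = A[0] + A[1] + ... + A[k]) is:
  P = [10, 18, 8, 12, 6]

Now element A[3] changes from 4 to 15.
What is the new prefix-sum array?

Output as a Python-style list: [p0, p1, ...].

Change: A[3] 4 -> 15, delta = 11
P[k] for k < 3: unchanged (A[3] not included)
P[k] for k >= 3: shift by delta = 11
  P[0] = 10 + 0 = 10
  P[1] = 18 + 0 = 18
  P[2] = 8 + 0 = 8
  P[3] = 12 + 11 = 23
  P[4] = 6 + 11 = 17

Answer: [10, 18, 8, 23, 17]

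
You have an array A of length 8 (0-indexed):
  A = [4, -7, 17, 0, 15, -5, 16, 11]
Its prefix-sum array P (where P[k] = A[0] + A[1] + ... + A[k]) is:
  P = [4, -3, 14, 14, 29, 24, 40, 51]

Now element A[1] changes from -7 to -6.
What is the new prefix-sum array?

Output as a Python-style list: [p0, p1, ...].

Change: A[1] -7 -> -6, delta = 1
P[k] for k < 1: unchanged (A[1] not included)
P[k] for k >= 1: shift by delta = 1
  P[0] = 4 + 0 = 4
  P[1] = -3 + 1 = -2
  P[2] = 14 + 1 = 15
  P[3] = 14 + 1 = 15
  P[4] = 29 + 1 = 30
  P[5] = 24 + 1 = 25
  P[6] = 40 + 1 = 41
  P[7] = 51 + 1 = 52

Answer: [4, -2, 15, 15, 30, 25, 41, 52]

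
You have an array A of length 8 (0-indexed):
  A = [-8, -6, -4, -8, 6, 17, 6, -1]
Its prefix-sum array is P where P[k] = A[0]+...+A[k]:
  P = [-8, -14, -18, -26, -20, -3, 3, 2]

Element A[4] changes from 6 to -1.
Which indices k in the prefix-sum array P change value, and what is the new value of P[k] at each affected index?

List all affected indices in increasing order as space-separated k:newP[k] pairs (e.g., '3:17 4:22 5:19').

Answer: 4:-27 5:-10 6:-4 7:-5

Derivation:
P[k] = A[0] + ... + A[k]
P[k] includes A[4] iff k >= 4
Affected indices: 4, 5, ..., 7; delta = -7
  P[4]: -20 + -7 = -27
  P[5]: -3 + -7 = -10
  P[6]: 3 + -7 = -4
  P[7]: 2 + -7 = -5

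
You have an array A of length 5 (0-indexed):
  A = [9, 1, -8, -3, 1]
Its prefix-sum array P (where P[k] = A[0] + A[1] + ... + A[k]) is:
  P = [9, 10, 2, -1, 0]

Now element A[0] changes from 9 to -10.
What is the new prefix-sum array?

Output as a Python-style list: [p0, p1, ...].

Answer: [-10, -9, -17, -20, -19]

Derivation:
Change: A[0] 9 -> -10, delta = -19
P[k] for k < 0: unchanged (A[0] not included)
P[k] for k >= 0: shift by delta = -19
  P[0] = 9 + -19 = -10
  P[1] = 10 + -19 = -9
  P[2] = 2 + -19 = -17
  P[3] = -1 + -19 = -20
  P[4] = 0 + -19 = -19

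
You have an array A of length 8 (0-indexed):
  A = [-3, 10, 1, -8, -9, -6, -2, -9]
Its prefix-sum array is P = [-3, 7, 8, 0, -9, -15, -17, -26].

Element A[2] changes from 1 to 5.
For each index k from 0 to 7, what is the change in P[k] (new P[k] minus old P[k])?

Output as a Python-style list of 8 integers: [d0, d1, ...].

Element change: A[2] 1 -> 5, delta = 4
For k < 2: P[k] unchanged, delta_P[k] = 0
For k >= 2: P[k] shifts by exactly 4
Delta array: [0, 0, 4, 4, 4, 4, 4, 4]

Answer: [0, 0, 4, 4, 4, 4, 4, 4]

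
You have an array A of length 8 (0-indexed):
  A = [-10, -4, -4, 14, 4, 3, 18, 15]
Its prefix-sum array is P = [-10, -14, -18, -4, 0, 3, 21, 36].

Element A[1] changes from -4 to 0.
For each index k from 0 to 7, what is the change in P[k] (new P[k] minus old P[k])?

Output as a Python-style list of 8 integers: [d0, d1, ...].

Element change: A[1] -4 -> 0, delta = 4
For k < 1: P[k] unchanged, delta_P[k] = 0
For k >= 1: P[k] shifts by exactly 4
Delta array: [0, 4, 4, 4, 4, 4, 4, 4]

Answer: [0, 4, 4, 4, 4, 4, 4, 4]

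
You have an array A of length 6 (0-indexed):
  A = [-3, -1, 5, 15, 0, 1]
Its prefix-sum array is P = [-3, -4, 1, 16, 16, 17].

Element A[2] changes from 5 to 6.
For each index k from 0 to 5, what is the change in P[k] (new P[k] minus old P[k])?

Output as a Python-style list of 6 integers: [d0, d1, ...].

Answer: [0, 0, 1, 1, 1, 1]

Derivation:
Element change: A[2] 5 -> 6, delta = 1
For k < 2: P[k] unchanged, delta_P[k] = 0
For k >= 2: P[k] shifts by exactly 1
Delta array: [0, 0, 1, 1, 1, 1]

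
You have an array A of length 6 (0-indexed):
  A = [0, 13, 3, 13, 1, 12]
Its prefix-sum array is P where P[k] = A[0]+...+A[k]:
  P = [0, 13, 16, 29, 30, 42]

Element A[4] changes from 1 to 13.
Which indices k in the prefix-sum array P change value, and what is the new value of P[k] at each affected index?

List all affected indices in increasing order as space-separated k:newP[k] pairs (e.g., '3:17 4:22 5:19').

Answer: 4:42 5:54

Derivation:
P[k] = A[0] + ... + A[k]
P[k] includes A[4] iff k >= 4
Affected indices: 4, 5, ..., 5; delta = 12
  P[4]: 30 + 12 = 42
  P[5]: 42 + 12 = 54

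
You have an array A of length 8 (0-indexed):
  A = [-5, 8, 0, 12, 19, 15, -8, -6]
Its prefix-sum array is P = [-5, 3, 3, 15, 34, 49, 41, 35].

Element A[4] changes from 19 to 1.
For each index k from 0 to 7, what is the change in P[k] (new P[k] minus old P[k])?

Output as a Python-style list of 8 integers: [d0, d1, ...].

Element change: A[4] 19 -> 1, delta = -18
For k < 4: P[k] unchanged, delta_P[k] = 0
For k >= 4: P[k] shifts by exactly -18
Delta array: [0, 0, 0, 0, -18, -18, -18, -18]

Answer: [0, 0, 0, 0, -18, -18, -18, -18]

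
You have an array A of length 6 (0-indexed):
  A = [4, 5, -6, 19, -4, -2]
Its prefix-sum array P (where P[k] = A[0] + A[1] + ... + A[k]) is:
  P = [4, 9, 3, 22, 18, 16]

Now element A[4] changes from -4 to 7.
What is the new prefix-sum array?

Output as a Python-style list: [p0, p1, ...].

Answer: [4, 9, 3, 22, 29, 27]

Derivation:
Change: A[4] -4 -> 7, delta = 11
P[k] for k < 4: unchanged (A[4] not included)
P[k] for k >= 4: shift by delta = 11
  P[0] = 4 + 0 = 4
  P[1] = 9 + 0 = 9
  P[2] = 3 + 0 = 3
  P[3] = 22 + 0 = 22
  P[4] = 18 + 11 = 29
  P[5] = 16 + 11 = 27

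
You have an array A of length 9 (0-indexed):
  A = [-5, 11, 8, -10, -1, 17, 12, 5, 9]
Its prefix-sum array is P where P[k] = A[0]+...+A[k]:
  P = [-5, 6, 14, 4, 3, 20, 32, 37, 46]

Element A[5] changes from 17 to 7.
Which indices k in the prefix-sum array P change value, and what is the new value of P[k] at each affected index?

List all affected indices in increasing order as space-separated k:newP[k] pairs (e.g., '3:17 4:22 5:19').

Answer: 5:10 6:22 7:27 8:36

Derivation:
P[k] = A[0] + ... + A[k]
P[k] includes A[5] iff k >= 5
Affected indices: 5, 6, ..., 8; delta = -10
  P[5]: 20 + -10 = 10
  P[6]: 32 + -10 = 22
  P[7]: 37 + -10 = 27
  P[8]: 46 + -10 = 36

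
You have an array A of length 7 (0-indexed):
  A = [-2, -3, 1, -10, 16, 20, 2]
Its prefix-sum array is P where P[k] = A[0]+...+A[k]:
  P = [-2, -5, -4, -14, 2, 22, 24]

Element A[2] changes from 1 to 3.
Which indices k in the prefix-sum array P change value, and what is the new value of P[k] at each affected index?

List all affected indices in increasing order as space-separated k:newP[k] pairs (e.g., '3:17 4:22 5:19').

Answer: 2:-2 3:-12 4:4 5:24 6:26

Derivation:
P[k] = A[0] + ... + A[k]
P[k] includes A[2] iff k >= 2
Affected indices: 2, 3, ..., 6; delta = 2
  P[2]: -4 + 2 = -2
  P[3]: -14 + 2 = -12
  P[4]: 2 + 2 = 4
  P[5]: 22 + 2 = 24
  P[6]: 24 + 2 = 26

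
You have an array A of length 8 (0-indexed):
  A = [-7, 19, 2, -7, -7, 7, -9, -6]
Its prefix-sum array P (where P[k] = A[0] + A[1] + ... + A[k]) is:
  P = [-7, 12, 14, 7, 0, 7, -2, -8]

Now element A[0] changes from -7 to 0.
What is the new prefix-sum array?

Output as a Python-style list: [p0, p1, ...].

Change: A[0] -7 -> 0, delta = 7
P[k] for k < 0: unchanged (A[0] not included)
P[k] for k >= 0: shift by delta = 7
  P[0] = -7 + 7 = 0
  P[1] = 12 + 7 = 19
  P[2] = 14 + 7 = 21
  P[3] = 7 + 7 = 14
  P[4] = 0 + 7 = 7
  P[5] = 7 + 7 = 14
  P[6] = -2 + 7 = 5
  P[7] = -8 + 7 = -1

Answer: [0, 19, 21, 14, 7, 14, 5, -1]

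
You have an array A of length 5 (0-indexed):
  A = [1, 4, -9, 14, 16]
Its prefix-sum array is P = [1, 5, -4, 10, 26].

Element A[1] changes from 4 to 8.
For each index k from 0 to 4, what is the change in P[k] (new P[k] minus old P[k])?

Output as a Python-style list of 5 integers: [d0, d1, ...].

Answer: [0, 4, 4, 4, 4]

Derivation:
Element change: A[1] 4 -> 8, delta = 4
For k < 1: P[k] unchanged, delta_P[k] = 0
For k >= 1: P[k] shifts by exactly 4
Delta array: [0, 4, 4, 4, 4]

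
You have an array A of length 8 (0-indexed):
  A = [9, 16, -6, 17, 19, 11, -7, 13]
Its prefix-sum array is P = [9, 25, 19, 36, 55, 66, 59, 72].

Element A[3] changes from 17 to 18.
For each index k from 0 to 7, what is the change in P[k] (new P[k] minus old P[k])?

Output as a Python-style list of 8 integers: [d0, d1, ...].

Element change: A[3] 17 -> 18, delta = 1
For k < 3: P[k] unchanged, delta_P[k] = 0
For k >= 3: P[k] shifts by exactly 1
Delta array: [0, 0, 0, 1, 1, 1, 1, 1]

Answer: [0, 0, 0, 1, 1, 1, 1, 1]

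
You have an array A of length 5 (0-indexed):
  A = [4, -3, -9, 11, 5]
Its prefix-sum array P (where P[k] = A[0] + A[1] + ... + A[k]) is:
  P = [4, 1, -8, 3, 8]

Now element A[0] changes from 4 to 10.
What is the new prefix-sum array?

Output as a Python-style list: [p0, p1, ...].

Answer: [10, 7, -2, 9, 14]

Derivation:
Change: A[0] 4 -> 10, delta = 6
P[k] for k < 0: unchanged (A[0] not included)
P[k] for k >= 0: shift by delta = 6
  P[0] = 4 + 6 = 10
  P[1] = 1 + 6 = 7
  P[2] = -8 + 6 = -2
  P[3] = 3 + 6 = 9
  P[4] = 8 + 6 = 14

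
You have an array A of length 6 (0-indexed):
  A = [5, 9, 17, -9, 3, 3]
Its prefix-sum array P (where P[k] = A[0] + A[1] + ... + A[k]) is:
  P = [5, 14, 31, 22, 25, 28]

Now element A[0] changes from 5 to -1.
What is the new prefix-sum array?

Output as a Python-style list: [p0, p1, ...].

Answer: [-1, 8, 25, 16, 19, 22]

Derivation:
Change: A[0] 5 -> -1, delta = -6
P[k] for k < 0: unchanged (A[0] not included)
P[k] for k >= 0: shift by delta = -6
  P[0] = 5 + -6 = -1
  P[1] = 14 + -6 = 8
  P[2] = 31 + -6 = 25
  P[3] = 22 + -6 = 16
  P[4] = 25 + -6 = 19
  P[5] = 28 + -6 = 22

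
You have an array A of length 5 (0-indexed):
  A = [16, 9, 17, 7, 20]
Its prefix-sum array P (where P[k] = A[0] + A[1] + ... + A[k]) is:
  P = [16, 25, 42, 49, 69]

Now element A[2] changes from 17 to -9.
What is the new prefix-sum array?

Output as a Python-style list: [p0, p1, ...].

Answer: [16, 25, 16, 23, 43]

Derivation:
Change: A[2] 17 -> -9, delta = -26
P[k] for k < 2: unchanged (A[2] not included)
P[k] for k >= 2: shift by delta = -26
  P[0] = 16 + 0 = 16
  P[1] = 25 + 0 = 25
  P[2] = 42 + -26 = 16
  P[3] = 49 + -26 = 23
  P[4] = 69 + -26 = 43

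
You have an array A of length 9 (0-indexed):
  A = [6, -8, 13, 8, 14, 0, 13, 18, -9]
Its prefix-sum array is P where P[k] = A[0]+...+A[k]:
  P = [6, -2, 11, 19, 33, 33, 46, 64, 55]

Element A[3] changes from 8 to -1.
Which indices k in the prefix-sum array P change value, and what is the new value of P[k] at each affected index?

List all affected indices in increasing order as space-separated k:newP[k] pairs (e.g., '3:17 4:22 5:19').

P[k] = A[0] + ... + A[k]
P[k] includes A[3] iff k >= 3
Affected indices: 3, 4, ..., 8; delta = -9
  P[3]: 19 + -9 = 10
  P[4]: 33 + -9 = 24
  P[5]: 33 + -9 = 24
  P[6]: 46 + -9 = 37
  P[7]: 64 + -9 = 55
  P[8]: 55 + -9 = 46

Answer: 3:10 4:24 5:24 6:37 7:55 8:46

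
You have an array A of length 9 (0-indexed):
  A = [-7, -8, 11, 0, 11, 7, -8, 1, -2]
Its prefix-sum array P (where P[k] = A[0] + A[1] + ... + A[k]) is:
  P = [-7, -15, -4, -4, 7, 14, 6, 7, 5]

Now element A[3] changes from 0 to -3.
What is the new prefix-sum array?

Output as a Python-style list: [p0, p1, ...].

Change: A[3] 0 -> -3, delta = -3
P[k] for k < 3: unchanged (A[3] not included)
P[k] for k >= 3: shift by delta = -3
  P[0] = -7 + 0 = -7
  P[1] = -15 + 0 = -15
  P[2] = -4 + 0 = -4
  P[3] = -4 + -3 = -7
  P[4] = 7 + -3 = 4
  P[5] = 14 + -3 = 11
  P[6] = 6 + -3 = 3
  P[7] = 7 + -3 = 4
  P[8] = 5 + -3 = 2

Answer: [-7, -15, -4, -7, 4, 11, 3, 4, 2]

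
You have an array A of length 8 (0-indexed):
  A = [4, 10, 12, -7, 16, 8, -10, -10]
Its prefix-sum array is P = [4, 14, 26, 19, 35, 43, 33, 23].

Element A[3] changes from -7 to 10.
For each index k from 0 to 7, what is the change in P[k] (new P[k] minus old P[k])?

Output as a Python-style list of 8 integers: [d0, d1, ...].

Answer: [0, 0, 0, 17, 17, 17, 17, 17]

Derivation:
Element change: A[3] -7 -> 10, delta = 17
For k < 3: P[k] unchanged, delta_P[k] = 0
For k >= 3: P[k] shifts by exactly 17
Delta array: [0, 0, 0, 17, 17, 17, 17, 17]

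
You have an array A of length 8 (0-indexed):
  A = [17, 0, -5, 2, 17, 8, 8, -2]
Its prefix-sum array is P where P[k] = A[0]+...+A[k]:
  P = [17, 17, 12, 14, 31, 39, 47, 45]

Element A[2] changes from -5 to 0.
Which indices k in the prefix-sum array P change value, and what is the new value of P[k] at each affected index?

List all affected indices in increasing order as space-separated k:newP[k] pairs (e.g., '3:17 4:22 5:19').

P[k] = A[0] + ... + A[k]
P[k] includes A[2] iff k >= 2
Affected indices: 2, 3, ..., 7; delta = 5
  P[2]: 12 + 5 = 17
  P[3]: 14 + 5 = 19
  P[4]: 31 + 5 = 36
  P[5]: 39 + 5 = 44
  P[6]: 47 + 5 = 52
  P[7]: 45 + 5 = 50

Answer: 2:17 3:19 4:36 5:44 6:52 7:50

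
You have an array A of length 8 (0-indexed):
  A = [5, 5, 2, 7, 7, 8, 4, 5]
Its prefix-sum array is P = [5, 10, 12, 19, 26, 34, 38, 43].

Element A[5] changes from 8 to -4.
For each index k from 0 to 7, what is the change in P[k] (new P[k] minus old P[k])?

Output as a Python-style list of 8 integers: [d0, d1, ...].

Element change: A[5] 8 -> -4, delta = -12
For k < 5: P[k] unchanged, delta_P[k] = 0
For k >= 5: P[k] shifts by exactly -12
Delta array: [0, 0, 0, 0, 0, -12, -12, -12]

Answer: [0, 0, 0, 0, 0, -12, -12, -12]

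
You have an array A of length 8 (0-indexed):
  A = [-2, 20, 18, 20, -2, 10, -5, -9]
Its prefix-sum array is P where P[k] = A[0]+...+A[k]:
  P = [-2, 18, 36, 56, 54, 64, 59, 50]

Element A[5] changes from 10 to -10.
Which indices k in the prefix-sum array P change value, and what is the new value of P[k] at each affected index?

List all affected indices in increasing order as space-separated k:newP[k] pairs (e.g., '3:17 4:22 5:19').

Answer: 5:44 6:39 7:30

Derivation:
P[k] = A[0] + ... + A[k]
P[k] includes A[5] iff k >= 5
Affected indices: 5, 6, ..., 7; delta = -20
  P[5]: 64 + -20 = 44
  P[6]: 59 + -20 = 39
  P[7]: 50 + -20 = 30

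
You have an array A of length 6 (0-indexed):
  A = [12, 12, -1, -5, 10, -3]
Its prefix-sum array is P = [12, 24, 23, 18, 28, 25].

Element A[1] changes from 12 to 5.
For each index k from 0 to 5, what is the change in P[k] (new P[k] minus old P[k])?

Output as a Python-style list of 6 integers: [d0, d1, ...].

Answer: [0, -7, -7, -7, -7, -7]

Derivation:
Element change: A[1] 12 -> 5, delta = -7
For k < 1: P[k] unchanged, delta_P[k] = 0
For k >= 1: P[k] shifts by exactly -7
Delta array: [0, -7, -7, -7, -7, -7]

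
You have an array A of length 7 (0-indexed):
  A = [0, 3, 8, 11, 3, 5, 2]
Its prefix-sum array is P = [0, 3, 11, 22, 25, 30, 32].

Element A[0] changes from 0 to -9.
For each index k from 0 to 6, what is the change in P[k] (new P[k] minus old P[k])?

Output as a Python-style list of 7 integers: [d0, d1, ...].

Element change: A[0] 0 -> -9, delta = -9
For k < 0: P[k] unchanged, delta_P[k] = 0
For k >= 0: P[k] shifts by exactly -9
Delta array: [-9, -9, -9, -9, -9, -9, -9]

Answer: [-9, -9, -9, -9, -9, -9, -9]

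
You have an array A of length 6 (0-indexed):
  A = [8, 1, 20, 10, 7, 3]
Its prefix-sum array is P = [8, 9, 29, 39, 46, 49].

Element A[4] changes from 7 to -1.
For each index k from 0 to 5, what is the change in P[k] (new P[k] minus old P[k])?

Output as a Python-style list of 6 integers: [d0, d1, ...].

Element change: A[4] 7 -> -1, delta = -8
For k < 4: P[k] unchanged, delta_P[k] = 0
For k >= 4: P[k] shifts by exactly -8
Delta array: [0, 0, 0, 0, -8, -8]

Answer: [0, 0, 0, 0, -8, -8]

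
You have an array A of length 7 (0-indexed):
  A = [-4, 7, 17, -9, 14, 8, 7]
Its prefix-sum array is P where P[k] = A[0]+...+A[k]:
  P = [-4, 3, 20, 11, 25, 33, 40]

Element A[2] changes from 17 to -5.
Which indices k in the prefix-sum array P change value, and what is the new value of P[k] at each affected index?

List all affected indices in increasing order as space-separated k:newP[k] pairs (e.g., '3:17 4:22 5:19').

Answer: 2:-2 3:-11 4:3 5:11 6:18

Derivation:
P[k] = A[0] + ... + A[k]
P[k] includes A[2] iff k >= 2
Affected indices: 2, 3, ..., 6; delta = -22
  P[2]: 20 + -22 = -2
  P[3]: 11 + -22 = -11
  P[4]: 25 + -22 = 3
  P[5]: 33 + -22 = 11
  P[6]: 40 + -22 = 18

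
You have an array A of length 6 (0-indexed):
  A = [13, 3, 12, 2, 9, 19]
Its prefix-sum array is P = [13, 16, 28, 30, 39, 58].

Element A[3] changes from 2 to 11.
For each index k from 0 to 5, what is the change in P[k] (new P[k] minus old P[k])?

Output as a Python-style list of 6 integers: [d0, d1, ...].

Answer: [0, 0, 0, 9, 9, 9]

Derivation:
Element change: A[3] 2 -> 11, delta = 9
For k < 3: P[k] unchanged, delta_P[k] = 0
For k >= 3: P[k] shifts by exactly 9
Delta array: [0, 0, 0, 9, 9, 9]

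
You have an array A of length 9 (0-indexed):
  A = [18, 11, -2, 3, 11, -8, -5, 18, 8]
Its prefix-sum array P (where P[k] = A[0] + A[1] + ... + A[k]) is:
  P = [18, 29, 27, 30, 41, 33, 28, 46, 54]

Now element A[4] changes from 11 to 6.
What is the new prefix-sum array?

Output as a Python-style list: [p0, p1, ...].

Answer: [18, 29, 27, 30, 36, 28, 23, 41, 49]

Derivation:
Change: A[4] 11 -> 6, delta = -5
P[k] for k < 4: unchanged (A[4] not included)
P[k] for k >= 4: shift by delta = -5
  P[0] = 18 + 0 = 18
  P[1] = 29 + 0 = 29
  P[2] = 27 + 0 = 27
  P[3] = 30 + 0 = 30
  P[4] = 41 + -5 = 36
  P[5] = 33 + -5 = 28
  P[6] = 28 + -5 = 23
  P[7] = 46 + -5 = 41
  P[8] = 54 + -5 = 49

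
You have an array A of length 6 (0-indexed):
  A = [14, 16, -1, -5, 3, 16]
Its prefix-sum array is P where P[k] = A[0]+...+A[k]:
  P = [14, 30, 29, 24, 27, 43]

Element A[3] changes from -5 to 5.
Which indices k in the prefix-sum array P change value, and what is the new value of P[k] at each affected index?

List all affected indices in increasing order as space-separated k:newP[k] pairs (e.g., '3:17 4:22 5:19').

Answer: 3:34 4:37 5:53

Derivation:
P[k] = A[0] + ... + A[k]
P[k] includes A[3] iff k >= 3
Affected indices: 3, 4, ..., 5; delta = 10
  P[3]: 24 + 10 = 34
  P[4]: 27 + 10 = 37
  P[5]: 43 + 10 = 53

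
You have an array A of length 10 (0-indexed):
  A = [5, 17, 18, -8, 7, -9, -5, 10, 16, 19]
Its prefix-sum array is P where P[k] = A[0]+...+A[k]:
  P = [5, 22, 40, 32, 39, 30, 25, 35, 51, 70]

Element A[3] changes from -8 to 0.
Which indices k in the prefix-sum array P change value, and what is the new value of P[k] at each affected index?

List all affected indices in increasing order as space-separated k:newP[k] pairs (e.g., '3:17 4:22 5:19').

Answer: 3:40 4:47 5:38 6:33 7:43 8:59 9:78

Derivation:
P[k] = A[0] + ... + A[k]
P[k] includes A[3] iff k >= 3
Affected indices: 3, 4, ..., 9; delta = 8
  P[3]: 32 + 8 = 40
  P[4]: 39 + 8 = 47
  P[5]: 30 + 8 = 38
  P[6]: 25 + 8 = 33
  P[7]: 35 + 8 = 43
  P[8]: 51 + 8 = 59
  P[9]: 70 + 8 = 78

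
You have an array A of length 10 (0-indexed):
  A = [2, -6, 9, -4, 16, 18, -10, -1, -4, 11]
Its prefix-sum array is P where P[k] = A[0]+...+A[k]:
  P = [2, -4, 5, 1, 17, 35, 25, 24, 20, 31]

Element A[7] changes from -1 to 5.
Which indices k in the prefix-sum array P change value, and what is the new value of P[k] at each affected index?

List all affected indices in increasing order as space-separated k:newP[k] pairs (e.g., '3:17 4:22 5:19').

Answer: 7:30 8:26 9:37

Derivation:
P[k] = A[0] + ... + A[k]
P[k] includes A[7] iff k >= 7
Affected indices: 7, 8, ..., 9; delta = 6
  P[7]: 24 + 6 = 30
  P[8]: 20 + 6 = 26
  P[9]: 31 + 6 = 37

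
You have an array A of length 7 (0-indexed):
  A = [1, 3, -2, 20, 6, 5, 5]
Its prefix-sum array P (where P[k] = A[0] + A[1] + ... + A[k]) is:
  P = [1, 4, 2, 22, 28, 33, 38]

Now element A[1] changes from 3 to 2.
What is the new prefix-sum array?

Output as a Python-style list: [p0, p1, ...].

Change: A[1] 3 -> 2, delta = -1
P[k] for k < 1: unchanged (A[1] not included)
P[k] for k >= 1: shift by delta = -1
  P[0] = 1 + 0 = 1
  P[1] = 4 + -1 = 3
  P[2] = 2 + -1 = 1
  P[3] = 22 + -1 = 21
  P[4] = 28 + -1 = 27
  P[5] = 33 + -1 = 32
  P[6] = 38 + -1 = 37

Answer: [1, 3, 1, 21, 27, 32, 37]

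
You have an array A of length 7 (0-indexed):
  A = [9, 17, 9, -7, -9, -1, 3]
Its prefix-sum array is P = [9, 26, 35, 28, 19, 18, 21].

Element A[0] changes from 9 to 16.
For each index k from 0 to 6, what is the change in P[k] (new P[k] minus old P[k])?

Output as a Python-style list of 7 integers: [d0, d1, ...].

Element change: A[0] 9 -> 16, delta = 7
For k < 0: P[k] unchanged, delta_P[k] = 0
For k >= 0: P[k] shifts by exactly 7
Delta array: [7, 7, 7, 7, 7, 7, 7]

Answer: [7, 7, 7, 7, 7, 7, 7]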